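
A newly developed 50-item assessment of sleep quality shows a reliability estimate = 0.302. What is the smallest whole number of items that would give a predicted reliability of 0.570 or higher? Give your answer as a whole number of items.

154

Invert Spearman-Brown to solve for n:
n = r_target (1 − r_old) / [ r_old (1 − r_target) ]
n = [0.570 × 0.698] / [0.302 × 0.430]
n = 0.397860 / 0.129860 ≈ 3.0638
3.0638 × 50 = 153.19 → 154 items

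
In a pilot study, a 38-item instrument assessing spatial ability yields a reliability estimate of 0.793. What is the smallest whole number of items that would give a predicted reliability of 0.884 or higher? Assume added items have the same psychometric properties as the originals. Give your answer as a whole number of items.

76

Spearman-Brown solved for the length factor n:
n = r*(1 − r) / [ r (1 − r*) ]
n = [0.884 × 0.207] / [0.793 × 0.116]
n = 0.182988 / 0.091988 ≈ 1.9893
Items needed = n × 38 = 1.9893 × 38 ≈ 75.59 → round up to 76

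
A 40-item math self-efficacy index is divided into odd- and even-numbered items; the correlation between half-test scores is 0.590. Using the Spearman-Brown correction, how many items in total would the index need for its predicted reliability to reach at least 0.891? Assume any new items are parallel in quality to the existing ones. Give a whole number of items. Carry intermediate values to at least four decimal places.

114

Corrected full-test reliability: r_full = 2 × 0.590 / (1 + 0.590) ≈ 0.7421
Solve Spearman-Brown for n: n = 0.891(1 − 0.7421) / [0.7421(1 − 0.891)] = 2.8408
Required items = 2.8408 × 40 = 113.63, so 114 items.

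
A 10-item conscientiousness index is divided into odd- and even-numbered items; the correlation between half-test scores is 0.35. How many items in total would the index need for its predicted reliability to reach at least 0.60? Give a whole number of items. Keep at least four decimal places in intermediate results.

r_full = 2(0.35)/(1 + 0.35) = 0.5185
Solve Spearman-Brown for n: n = 0.60(1 − 0.5185) / [0.5185(1 − 0.60)] = 1.3930
Items = 1.3930 × 10 ≈ 13.93 → 14

14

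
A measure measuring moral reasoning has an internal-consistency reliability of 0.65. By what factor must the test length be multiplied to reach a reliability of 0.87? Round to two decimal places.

3.60

n = 0.87 × (1 − 0.65) / [ 0.65 × (1 − 0.87) ]
  = 0.3045 / 0.0845 = 3.6036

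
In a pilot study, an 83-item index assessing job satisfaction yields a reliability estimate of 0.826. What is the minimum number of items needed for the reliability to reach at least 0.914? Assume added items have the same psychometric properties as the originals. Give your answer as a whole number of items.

186

Spearman-Brown solved for the length factor n:
n = r*(1 − r) / [ r (1 − r*) ]
n = 0.914 × (1 − 0.826) / [ 0.826 × (1 − 0.914) ]
  = 0.159036 / 0.071036 = 2.2388
2.2388 × 83 = 185.82 → 186 items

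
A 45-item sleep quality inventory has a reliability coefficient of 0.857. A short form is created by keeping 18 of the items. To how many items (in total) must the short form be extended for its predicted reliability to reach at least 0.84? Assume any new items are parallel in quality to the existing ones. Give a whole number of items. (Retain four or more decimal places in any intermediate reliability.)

Short-form reliability: n = 18/45 = 0.4000; r_18 = n·r/(1+(n−1)r) ≈ 0.7056
Then solve for n' with r_old = 0.7056, r_target = 0.84: n' = 0.84(1 − 0.7056)/[0.7056(1 − 0.84)] = 2.1905
Items = 2.1905 × 18 ≈ 39.43 → 40

40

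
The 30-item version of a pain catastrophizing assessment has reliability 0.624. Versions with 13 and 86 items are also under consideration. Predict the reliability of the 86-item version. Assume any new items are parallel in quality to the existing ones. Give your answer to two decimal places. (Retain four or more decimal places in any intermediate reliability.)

0.83

Only the ratio of lengths matters: n = 86/30 = 2.8667
r_{86} = n·r / (1 + (n − 1)·r) = 1.7888 / 2.1648 ≈ 0.8263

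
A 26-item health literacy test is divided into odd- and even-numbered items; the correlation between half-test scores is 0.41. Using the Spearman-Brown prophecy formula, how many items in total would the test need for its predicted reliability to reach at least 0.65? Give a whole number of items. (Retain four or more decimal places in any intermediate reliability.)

Corrected full-test reliability: r_full = 2 × 0.41 / (1 + 0.41) ≈ 0.5816
n = r_tgt(1 − r_full) / [r_full(1 − r_tgt)] = 0.65 × 0.4184 / (0.5816 × 0.35) ≈ 1.3360
Items = 1.3360 × 26 ≈ 34.74 → 35

35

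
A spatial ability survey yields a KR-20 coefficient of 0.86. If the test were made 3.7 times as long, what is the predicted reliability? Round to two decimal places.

0.96

Spearman-Brown: r_new = n·r / (1 + (n − 1)·r)
r_new = (3.7 × 0.86) / (1 + (3.7 − 1) × 0.86)
     = 3.1820 / 3.3220 = 0.9579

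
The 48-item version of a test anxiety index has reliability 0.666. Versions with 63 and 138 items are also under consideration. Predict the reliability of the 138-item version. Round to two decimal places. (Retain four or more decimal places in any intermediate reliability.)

0.85

Only the ratio of lengths matters: n = 138/48 = 2.8750
r_{138} = n·r / (1 + (n − 1)·r) = 1.9148 / 2.2488 ≈ 0.8515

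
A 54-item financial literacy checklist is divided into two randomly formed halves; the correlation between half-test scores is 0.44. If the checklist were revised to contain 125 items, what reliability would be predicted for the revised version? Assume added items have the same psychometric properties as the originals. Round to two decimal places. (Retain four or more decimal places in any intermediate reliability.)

First correct the split-half correlation to full-test reliability: r_full = 2 × 0.44 / (1 + 0.44) ≈ 0.6111
Length factor from 54 to 125 items: n = 125/54 = 2.3148
r_new = n·r_full / (1 + (n − 1)·r_full) = 1.4146 / 1.8035 ≈ 0.7844

0.78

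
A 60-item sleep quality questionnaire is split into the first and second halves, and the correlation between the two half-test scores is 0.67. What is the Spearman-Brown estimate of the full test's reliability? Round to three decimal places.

0.802

Apply the Spearman-Brown correction with n = 2:
r_full = 2(0.67) / (1 + 0.67)
r_full = 1.3400 / 1.6700 ≈ 0.8024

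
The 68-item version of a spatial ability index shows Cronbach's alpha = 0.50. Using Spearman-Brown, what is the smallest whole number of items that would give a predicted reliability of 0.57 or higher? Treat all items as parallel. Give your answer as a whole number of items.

91

Invert Spearman-Brown to solve for n:
n = r*(1 − r) / [ r (1 − r*) ]
n = [0.57 × 0.50] / [0.50 × 0.43]
  = 0.2850 / 0.2150 = 1.3256
1.3256 × 68 = 90.14 → 91 items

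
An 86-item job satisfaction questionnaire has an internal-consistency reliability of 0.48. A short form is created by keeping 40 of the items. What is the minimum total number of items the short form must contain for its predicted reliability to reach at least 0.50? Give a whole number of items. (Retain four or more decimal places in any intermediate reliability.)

94

Short-form reliability: n = 40/86 = 0.4651; r_40 = n·r/(1+(n−1)r) ≈ 0.3004
Length factor from the short form to reach 0.50: n' = 0.50(1 − 0.3004) / [0.3004(1 − 0.50)] ≈ 2.3289
Items = 2.3289 × 40 ≈ 93.16 → 94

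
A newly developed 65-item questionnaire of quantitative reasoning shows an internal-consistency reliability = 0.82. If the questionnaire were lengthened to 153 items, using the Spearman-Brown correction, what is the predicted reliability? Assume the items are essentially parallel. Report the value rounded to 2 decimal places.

Length ratio n = 153/65 = 2.3538
r_new = 2.3538·0.82 / [1 + (2.3538 − 1)·0.82]
r_new = 1.9301 / 2.1101 ≈ 0.9147

0.91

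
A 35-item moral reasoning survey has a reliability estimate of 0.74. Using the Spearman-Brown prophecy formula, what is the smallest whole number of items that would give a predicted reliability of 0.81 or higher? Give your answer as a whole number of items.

Spearman-Brown solved for the length factor n:
n = r*(1 − r) / [ r (1 − r*) ]
n = 0.81 × (1 − 0.74) / [ 0.74 × (1 − 0.81) ]
n = 0.2106 / 0.1406 ≈ 1.4979
Items needed = n × 35 = 1.4979 × 35 ≈ 52.43 → round up to 53

53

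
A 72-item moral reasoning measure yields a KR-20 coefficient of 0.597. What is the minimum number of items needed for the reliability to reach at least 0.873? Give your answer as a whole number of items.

Invert Spearman-Brown to solve for n:
n = r*(1 − r) / [ r (1 − r*) ]
n = 0.873(1 − 0.597) / [0.597(1 − 0.873)]
  = 0.351819 / 0.075819 = 4.6402
4.6402 × 72 = 334.09 → 335 items

335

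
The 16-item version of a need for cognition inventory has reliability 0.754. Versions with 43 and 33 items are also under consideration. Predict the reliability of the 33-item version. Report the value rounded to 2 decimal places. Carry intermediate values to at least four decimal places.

Only the ratio of lengths matters: n = 33/16 = 2.0625
r_{33} = n·r / (1 + (n − 1)·r) = 1.5551 / 1.8011 ≈ 0.8634

0.86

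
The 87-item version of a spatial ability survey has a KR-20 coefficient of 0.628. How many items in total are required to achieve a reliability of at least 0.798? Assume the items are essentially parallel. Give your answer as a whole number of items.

204

n = 0.798(1 − 0.628) / [0.628(1 − 0.798)]
n = 0.296856 / 0.126856 ≈ 2.3401
2.3401 × 87 = 203.59 → 204 items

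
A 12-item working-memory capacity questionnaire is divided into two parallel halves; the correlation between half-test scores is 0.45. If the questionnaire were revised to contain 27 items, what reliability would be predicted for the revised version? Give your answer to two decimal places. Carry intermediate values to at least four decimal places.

First correct the split-half correlation to full-test reliability: r_full = 2 × 0.45 / (1 + 0.45) ≈ 0.6207
Then adjust to 27 items: n = 27/12 = 2.2500
r_new = n·r_full / (1 + (n − 1)·r_full) = 1.3966 / 1.7759 ≈ 0.7864

0.79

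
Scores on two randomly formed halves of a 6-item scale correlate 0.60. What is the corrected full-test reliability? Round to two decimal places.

0.75

Each half is half the length of the full test, so the full test is n = 2 times a half.
r_full = 2(0.60) / (1 + 0.60)
r_full = 1.2000 / 1.6000 ≈ 0.7500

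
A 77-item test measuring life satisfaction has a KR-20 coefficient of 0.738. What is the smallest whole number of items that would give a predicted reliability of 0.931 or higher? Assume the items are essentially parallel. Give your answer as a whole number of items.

Invert Spearman-Brown to solve for n:
n = r*(1 − r) / [ r (1 − r*) ]
n = [0.931 × 0.262] / [0.738 × 0.069]
  = 0.243922 / 0.050922 = 4.7901
4.7901 × 77 = 368.84 → 369 items

369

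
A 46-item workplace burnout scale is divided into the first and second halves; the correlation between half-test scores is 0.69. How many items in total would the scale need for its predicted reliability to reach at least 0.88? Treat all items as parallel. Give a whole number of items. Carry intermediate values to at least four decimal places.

r_full = 2(0.69)/(1 + 0.69) = 0.8166
n = r_tgt(1 − r_full) / [r_full(1 − r_tgt)] = 0.88 × 0.1834 / (0.8166 × 0.12) ≈ 1.6470
Required items = 1.6470 × 46 = 75.76, so 76 items.

76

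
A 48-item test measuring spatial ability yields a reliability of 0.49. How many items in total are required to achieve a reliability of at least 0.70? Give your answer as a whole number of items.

n = [0.70 × 0.51] / [0.49 × 0.30]
  = 0.3570 / 0.1470 = 2.4286
2.4286 × 48 = 116.57 → 117 items

117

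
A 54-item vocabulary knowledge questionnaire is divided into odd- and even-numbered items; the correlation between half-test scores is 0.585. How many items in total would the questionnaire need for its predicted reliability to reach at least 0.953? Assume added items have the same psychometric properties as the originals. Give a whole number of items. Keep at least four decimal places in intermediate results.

389

Corrected full-test reliability: r_full = 2 × 0.585 / (1 + 0.585) ≈ 0.7382
n = r_tgt(1 − r_full) / [r_full(1 − r_tgt)] = 0.953 × 0.2618 / (0.7382 × 0.047) ≈ 7.1910
Required items = 7.1910 × 54 = 388.31, so 389 items.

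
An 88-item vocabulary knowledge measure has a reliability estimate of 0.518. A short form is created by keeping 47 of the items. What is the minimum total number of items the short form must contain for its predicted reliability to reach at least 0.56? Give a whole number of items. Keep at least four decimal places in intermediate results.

First, r for the 47-item form: n = 47/88 = 0.5341, so r_47 = 0.5341·0.518/(1 + (0.5341 − 1)·0.518) = 0.3647
Then solve for n' with r_old = 0.3647, r_target = 0.56: n' = 0.56(1 − 0.3647)/[0.3647(1 − 0.56)] = 2.2171
Items = 2.2171 × 47 ≈ 104.20 → 105

105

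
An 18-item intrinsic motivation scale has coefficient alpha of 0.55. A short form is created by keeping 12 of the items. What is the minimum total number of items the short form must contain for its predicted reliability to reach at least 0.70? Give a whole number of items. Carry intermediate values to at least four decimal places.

First, r for the 12-item form: n = 12/18 = 0.6667, so r_12 = 0.6667·0.55/(1 + (0.6667 − 1)·0.55) = 0.4490
Length factor from the short form to reach 0.70: n' = 0.70(1 − 0.4490) / [0.4490(1 − 0.70)] ≈ 2.8634
Total items = 2.8634 × 12 = 34.36, rounded up to 35.

35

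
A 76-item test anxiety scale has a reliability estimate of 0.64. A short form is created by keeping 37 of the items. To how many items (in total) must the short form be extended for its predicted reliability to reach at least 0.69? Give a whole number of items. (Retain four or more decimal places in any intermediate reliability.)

96

First, r for the 37-item form: n = 37/76 = 0.4868, so r_37 = 0.4868·0.64/(1 + (0.4868 − 1)·0.64) = 0.4639
Length factor from the short form to reach 0.69: n' = 0.69(1 − 0.4639) / [0.4639(1 − 0.69)] ≈ 2.5722
Items = 2.5722 × 37 ≈ 95.17 → 96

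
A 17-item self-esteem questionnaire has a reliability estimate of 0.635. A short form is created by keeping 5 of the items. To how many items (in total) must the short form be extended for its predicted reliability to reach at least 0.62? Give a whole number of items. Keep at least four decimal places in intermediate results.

16

First, r for the 5-item form: n = 5/17 = 0.2941, so r_5 = 0.2941·0.635/(1 + (0.2941 − 1)·0.635) = 0.3385
Then solve for n' with r_old = 0.3385, r_target = 0.62: n' = 0.62(1 − 0.3385)/[0.3385(1 − 0.62)] = 3.1884
Items = 3.1884 × 5 ≈ 15.94 → 16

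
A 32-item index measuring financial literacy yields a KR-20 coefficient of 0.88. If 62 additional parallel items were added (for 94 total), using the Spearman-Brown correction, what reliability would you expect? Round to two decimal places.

The new length is 94/32 = 2.9375 times the old.
By Spearman-Brown, r_new = n r / (1 + (n − 1) r).
r_new = 2.9375·0.88 / [1 + (2.9375 − 1)·0.88]
r_new = 2.5850 / 2.7050 ≈ 0.9556

0.96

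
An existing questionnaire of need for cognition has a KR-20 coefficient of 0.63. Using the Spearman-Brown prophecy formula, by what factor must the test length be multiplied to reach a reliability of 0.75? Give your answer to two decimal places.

Spearman-Brown solved for the length factor n:
n = r_target (1 − r_old) / [ r_old (1 − r_target) ]
n = [0.75 × 0.37] / [0.63 × 0.25]
  = 0.2775 / 0.1575 = 1.7619

1.76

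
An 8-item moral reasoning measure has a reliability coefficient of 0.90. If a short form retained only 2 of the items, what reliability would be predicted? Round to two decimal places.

n = 2/8 = 0.25
r_new = 0.25·0.90 / [1 + (0.25 − 1)·0.90]
r_new = 0.2250 / 0.3250 ≈ 0.6923

0.69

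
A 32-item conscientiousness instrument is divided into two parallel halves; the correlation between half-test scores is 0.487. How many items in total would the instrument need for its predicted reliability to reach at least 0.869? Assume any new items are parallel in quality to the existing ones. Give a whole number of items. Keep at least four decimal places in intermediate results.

Corrected full-test reliability: r_full = 2 × 0.487 / (1 + 0.487) ≈ 0.6550
n = r_tgt(1 − r_full) / [r_full(1 − r_tgt)] = 0.869 × 0.3450 / (0.6550 × 0.131) ≈ 3.4940
Required items = 3.4940 × 32 = 111.81, so 112 items.

112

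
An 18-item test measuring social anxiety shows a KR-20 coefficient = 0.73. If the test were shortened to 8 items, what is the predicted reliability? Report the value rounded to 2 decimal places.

The new length is 8/18 = 0.4444 times the old.
r_new = 0.4444·0.73 / [1 + (0.4444 − 1)·0.73]
r_new = 0.3244 / 0.5944 ≈ 0.5458

0.55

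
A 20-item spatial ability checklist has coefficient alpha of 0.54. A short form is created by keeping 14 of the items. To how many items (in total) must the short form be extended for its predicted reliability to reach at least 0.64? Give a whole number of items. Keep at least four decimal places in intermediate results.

First, r for the 14-item form: n = 14/20 = 0.7000, so r_14 = 0.7000·0.54/(1 + (0.7000 − 1)·0.54) = 0.4511
Length factor from the short form to reach 0.64: n' = 0.64(1 − 0.4511) / [0.4511(1 − 0.64)] ≈ 2.1632
Total items = 2.1632 × 14 = 30.28, rounded up to 31.

31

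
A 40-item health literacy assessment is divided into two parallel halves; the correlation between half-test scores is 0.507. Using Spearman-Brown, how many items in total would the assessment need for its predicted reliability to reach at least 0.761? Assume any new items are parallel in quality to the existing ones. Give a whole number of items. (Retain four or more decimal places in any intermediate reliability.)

Corrected full-test reliability: r_full = 2 × 0.507 / (1 + 0.507) ≈ 0.6729
Solve Spearman-Brown for n: n = 0.761(1 − 0.6729) / [0.6729(1 − 0.761)] = 1.5478
Required items = 1.5478 × 40 = 61.91, so 62 items.

62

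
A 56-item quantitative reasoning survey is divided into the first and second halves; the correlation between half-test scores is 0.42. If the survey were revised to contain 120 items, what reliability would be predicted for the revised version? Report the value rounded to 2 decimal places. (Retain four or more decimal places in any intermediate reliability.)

First correct the split-half correlation to full-test reliability: r_full = 2 × 0.42 / (1 + 0.42) ≈ 0.5915
Then adjust to 120 items: n = 120/56 = 2.1429
r_new = n·r_full / (1 + (n − 1)·r_full) = 1.2675 / 1.6760 ≈ 0.7563

0.76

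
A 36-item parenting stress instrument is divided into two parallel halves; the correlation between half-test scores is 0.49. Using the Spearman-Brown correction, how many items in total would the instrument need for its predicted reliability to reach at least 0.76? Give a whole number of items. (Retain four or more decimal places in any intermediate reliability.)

60

r_full = 2(0.49)/(1 + 0.49) = 0.6577
Solve Spearman-Brown for n: n = 0.76(1 − 0.6577) / [0.6577(1 − 0.76)] = 1.6481
Items = 1.6481 × 36 ≈ 59.33 → 60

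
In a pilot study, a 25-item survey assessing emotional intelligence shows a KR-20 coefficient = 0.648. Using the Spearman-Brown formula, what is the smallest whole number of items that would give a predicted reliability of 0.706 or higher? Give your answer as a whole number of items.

33

n = 0.706(1 − 0.648) / [0.648(1 − 0.706)]
  = 0.248512 / 0.190512 = 1.3044
1.3044 × 25 = 32.61 → 33 items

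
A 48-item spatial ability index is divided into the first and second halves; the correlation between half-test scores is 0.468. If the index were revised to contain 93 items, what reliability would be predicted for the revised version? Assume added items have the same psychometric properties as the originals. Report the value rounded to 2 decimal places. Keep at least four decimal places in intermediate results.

Spearman-Brown correction (n = 2): r_full = 2·0.468/(1 + 0.468) = 0.6376
Then adjust to 93 items: n = 93/48 = 1.9375
r_new = n·r_full / (1 + (n − 1)·r_full) = 1.2353 / 1.5978 ≈ 0.7731

0.77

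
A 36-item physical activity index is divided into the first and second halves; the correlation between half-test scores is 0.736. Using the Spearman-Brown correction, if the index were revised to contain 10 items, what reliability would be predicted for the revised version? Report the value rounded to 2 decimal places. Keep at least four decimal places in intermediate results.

0.61

Full-test reliability from the split-half r: r_full = 2(0.736)/(1 + 0.736) = 0.8479
Length factor from 36 to 10 items: n = 10/36 = 0.2778
r_new = n·r_full / (1 + (n − 1)·r_full) = 0.2355 / 0.3876 ≈ 0.6076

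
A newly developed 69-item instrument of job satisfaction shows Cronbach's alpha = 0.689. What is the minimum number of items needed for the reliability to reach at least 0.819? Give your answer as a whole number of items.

141

n = 0.819 × (1 − 0.689) / [ 0.689 × (1 − 0.819) ]
  = 0.254709 / 0.124709 = 2.0424
So the test needs 2.0424 × 69 ≈ 140.93 items; rounding up, 141.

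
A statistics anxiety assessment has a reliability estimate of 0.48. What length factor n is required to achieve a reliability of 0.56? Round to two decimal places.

1.38

n = 0.56 × (1 − 0.48) / [ 0.48 × (1 − 0.56) ]
n = 0.2912 / 0.2112 ≈ 1.3788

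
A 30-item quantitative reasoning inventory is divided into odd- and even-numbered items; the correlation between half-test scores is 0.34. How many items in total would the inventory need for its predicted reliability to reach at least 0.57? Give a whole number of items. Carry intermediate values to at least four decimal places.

39

r_full = 2(0.34)/(1 + 0.34) = 0.5075
n = r_tgt(1 − r_full) / [r_full(1 − r_tgt)] = 0.57 × 0.4925 / (0.5075 × 0.43) ≈ 1.2864
Items = 1.2864 × 30 ≈ 38.59 → 39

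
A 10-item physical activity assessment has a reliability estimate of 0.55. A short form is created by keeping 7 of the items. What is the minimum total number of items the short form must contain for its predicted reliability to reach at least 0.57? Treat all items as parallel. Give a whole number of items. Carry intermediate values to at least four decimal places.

11

Short-form reliability: n = 7/10 = 0.7000; r_7 = n·r/(1+(n−1)r) ≈ 0.4611
Length factor from the short form to reach 0.57: n' = 0.57(1 − 0.4611) / [0.4611(1 − 0.57)] ≈ 1.5492
Total items = 1.5492 × 7 = 10.84, rounded up to 11.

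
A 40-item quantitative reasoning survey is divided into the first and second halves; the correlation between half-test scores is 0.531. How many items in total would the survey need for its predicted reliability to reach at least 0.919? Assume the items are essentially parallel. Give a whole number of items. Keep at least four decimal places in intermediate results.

r_full = 2(0.531)/(1 + 0.531) = 0.6937
Solve Spearman-Brown for n: n = 0.919(1 − 0.6937) / [0.6937(1 − 0.919)] = 5.0096
Items = 5.0096 × 40 ≈ 200.38 → 201

201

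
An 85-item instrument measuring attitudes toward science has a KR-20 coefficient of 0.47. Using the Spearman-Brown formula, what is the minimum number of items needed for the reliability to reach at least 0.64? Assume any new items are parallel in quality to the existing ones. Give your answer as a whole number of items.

171

n = [0.64 × 0.53] / [0.47 × 0.36]
n = 0.3392 / 0.1692 ≈ 2.0047
2.0047 × 85 = 170.40 → 171 items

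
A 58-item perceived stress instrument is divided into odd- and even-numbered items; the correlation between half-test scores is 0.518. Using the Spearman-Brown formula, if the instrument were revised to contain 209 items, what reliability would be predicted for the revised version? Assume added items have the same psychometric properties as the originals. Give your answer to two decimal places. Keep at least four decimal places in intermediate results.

0.89

Full-test reliability from the split-half r: r_full = 2(0.518)/(1 + 0.518) = 0.6825
Then adjust to 209 items: n = 209/58 = 3.6034
r_new = n·r_full / (1 + (n − 1)·r_full) = 2.4593 / 2.7768 ≈ 0.8857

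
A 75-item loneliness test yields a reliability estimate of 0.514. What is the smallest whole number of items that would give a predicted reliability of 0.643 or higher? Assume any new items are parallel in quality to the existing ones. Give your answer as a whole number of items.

n = 0.643 × (1 − 0.514) / [ 0.514 × (1 − 0.643) ]
n = 0.312498 / 0.183498 ≈ 1.7030
Items needed = n × 75 = 1.7030 × 75 ≈ 127.73 → round up to 128

128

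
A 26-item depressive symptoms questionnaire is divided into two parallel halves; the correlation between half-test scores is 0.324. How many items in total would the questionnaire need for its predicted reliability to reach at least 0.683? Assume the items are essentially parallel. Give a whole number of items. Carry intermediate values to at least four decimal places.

Corrected full-test reliability: r_full = 2 × 0.324 / (1 + 0.324) ≈ 0.4894
Solve Spearman-Brown for n: n = 0.683(1 − 0.4894) / [0.4894(1 − 0.683)] = 2.2479
Items = 2.2479 × 26 ≈ 58.45 → 59

59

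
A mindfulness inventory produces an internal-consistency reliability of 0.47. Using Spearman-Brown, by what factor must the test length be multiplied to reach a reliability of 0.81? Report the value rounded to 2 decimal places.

4.81

n = 0.81 × (1 − 0.47) / [ 0.47 × (1 − 0.81) ]
n = 0.4293 / 0.0893 ≈ 4.8074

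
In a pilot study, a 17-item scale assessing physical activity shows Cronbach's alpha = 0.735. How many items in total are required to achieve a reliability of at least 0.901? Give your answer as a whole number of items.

Spearman-Brown solved for the length factor n:
n = r_target (1 − r_old) / [ r_old (1 − r_target) ]
n = [0.901 × 0.265] / [0.735 × 0.099]
n = 0.238765 / 0.072765 ≈ 3.2813
Items needed = n × 17 = 3.2813 × 17 ≈ 55.78 → round up to 56

56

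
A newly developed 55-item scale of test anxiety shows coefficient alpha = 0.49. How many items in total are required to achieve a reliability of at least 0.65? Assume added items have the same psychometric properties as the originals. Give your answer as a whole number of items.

107

n = [0.65 × 0.51] / [0.49 × 0.35]
n = 0.3315 / 0.1715 ≈ 1.9329
1.9329 × 55 = 106.31 → 107 items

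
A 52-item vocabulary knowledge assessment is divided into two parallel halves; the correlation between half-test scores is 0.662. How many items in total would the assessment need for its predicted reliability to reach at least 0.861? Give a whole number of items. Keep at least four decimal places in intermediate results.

83

Corrected full-test reliability: r_full = 2 × 0.662 / (1 + 0.662) ≈ 0.7966
n = r_tgt(1 − r_full) / [r_full(1 − r_tgt)] = 0.861 × 0.2034 / (0.7966 × 0.139) ≈ 1.5816
Items = 1.5816 × 52 ≈ 82.24 → 83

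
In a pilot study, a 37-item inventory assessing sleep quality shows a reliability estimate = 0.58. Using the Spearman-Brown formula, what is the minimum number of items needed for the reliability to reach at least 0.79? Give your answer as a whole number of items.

Spearman-Brown solved for the length factor n:
n = r*(1 − r) / [ r (1 − r*) ]
n = 0.79(1 − 0.58) / [0.58(1 − 0.79)]
n = 0.3318 / 0.1218 ≈ 2.7241
2.7241 × 37 = 100.79 → 101 items

101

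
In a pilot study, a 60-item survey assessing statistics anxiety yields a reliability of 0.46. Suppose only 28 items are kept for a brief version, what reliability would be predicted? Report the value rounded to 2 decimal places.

0.28

Length ratio n = 28/60 = 0.4667
r_new = 0.4667·0.46 / [1 + (0.4667 − 1)·0.46]
     = 0.2147 / 0.7547 = 0.2845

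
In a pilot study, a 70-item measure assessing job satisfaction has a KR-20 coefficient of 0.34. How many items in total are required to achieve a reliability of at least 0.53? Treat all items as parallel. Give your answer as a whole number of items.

n = 0.53 × (1 − 0.34) / [ 0.34 × (1 − 0.53) ]
n = 0.3498 / 0.1598 ≈ 2.1890
2.1890 × 70 = 153.23 → 154 items

154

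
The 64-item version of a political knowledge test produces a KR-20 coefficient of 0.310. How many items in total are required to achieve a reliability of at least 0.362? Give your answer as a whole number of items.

n = [0.362 × 0.690] / [0.310 × 0.638]
  = 0.249780 / 0.197780 = 1.2629
1.2629 × 64 = 80.83 → 81 items

81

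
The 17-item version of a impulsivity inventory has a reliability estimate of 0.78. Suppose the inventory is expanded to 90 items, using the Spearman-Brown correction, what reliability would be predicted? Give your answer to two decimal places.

0.95

Length ratio n = 90/17 = 5.2941
By Spearman-Brown, r_new = n r / (1 + (n − 1) r).
r_new = 5.2941·0.78 / [1 + (5.2941 − 1)·0.78]
     = 4.1294 / 4.3494 = 0.9494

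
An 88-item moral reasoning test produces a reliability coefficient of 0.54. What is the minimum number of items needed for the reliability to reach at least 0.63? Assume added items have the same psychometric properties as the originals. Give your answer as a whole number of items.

128

Spearman-Brown solved for the length factor n:
n = r_target (1 − r_old) / [ r_old (1 − r_target) ]
n = 0.63(1 − 0.54) / [0.54(1 − 0.63)]
n = 0.2898 / 0.1998 ≈ 1.4505
1.4505 × 88 = 127.64 → 128 items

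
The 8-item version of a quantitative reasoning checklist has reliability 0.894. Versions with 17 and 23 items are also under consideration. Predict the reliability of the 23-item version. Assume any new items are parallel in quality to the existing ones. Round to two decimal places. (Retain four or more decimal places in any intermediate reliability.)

0.96

The 17-item form is not needed; work directly from the 8-item form with n = 23/8 = 2.8750.
r_{23} = n·r / (1 + (n − 1)·r) = 2.5703 / 2.6763 ≈ 0.9604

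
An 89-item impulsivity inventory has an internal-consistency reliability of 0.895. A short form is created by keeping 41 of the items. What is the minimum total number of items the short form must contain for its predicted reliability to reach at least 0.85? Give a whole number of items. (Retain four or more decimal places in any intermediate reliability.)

Short-form reliability: n = 41/89 = 0.4607; r_41 = n·r/(1+(n−1)r) ≈ 0.7970
Length factor from the short form to reach 0.85: n' = 0.85(1 − 0.7970) / [0.7970(1 − 0.85)] ≈ 1.4433
Items = 1.4433 × 41 ≈ 59.18 → 60

60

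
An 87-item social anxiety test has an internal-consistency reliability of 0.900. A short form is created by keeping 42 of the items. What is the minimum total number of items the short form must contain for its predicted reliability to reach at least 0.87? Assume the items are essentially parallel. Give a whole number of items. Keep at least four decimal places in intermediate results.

Short-form reliability: n = 42/87 = 0.4828; r_42 = n·r/(1+(n−1)r) ≈ 0.8129
Then solve for n' with r_old = 0.8129, r_target = 0.87: n' = 0.87(1 − 0.8129)/[0.8129(1 − 0.87)] = 1.5403
Total items = 1.5403 × 42 = 64.69, rounded up to 65.

65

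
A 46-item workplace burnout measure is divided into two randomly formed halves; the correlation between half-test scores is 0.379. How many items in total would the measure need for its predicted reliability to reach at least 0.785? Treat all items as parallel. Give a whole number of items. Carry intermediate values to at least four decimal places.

138

r_full = 2(0.379)/(1 + 0.379) = 0.5497
Solve Spearman-Brown for n: n = 0.785(1 − 0.5497) / [0.5497(1 − 0.785)] = 2.9909
Items = 2.9909 × 46 ≈ 137.58 → 138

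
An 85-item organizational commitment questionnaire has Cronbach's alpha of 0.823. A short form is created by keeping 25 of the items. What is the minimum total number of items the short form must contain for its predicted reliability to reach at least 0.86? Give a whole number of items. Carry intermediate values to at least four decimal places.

Short-form reliability: n = 25/85 = 0.2941; r_25 = n·r/(1+(n−1)r) ≈ 0.5776
Length factor from the short form to reach 0.86: n' = 0.86(1 − 0.5776) / [0.5776(1 − 0.86)] ≈ 4.4923
Total items = 4.4923 × 25 = 112.31, rounded up to 113.

113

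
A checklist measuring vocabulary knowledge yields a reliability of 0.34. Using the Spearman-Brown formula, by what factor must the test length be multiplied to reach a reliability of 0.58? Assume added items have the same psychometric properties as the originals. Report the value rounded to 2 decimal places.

2.68

Rearranging the Spearman-Brown formula for n,
n = r_target (1 − r_old) / [ r_old (1 − r_target) ]
n = [0.58 × 0.66] / [0.34 × 0.42]
  = 0.3828 / 0.1428 = 2.6807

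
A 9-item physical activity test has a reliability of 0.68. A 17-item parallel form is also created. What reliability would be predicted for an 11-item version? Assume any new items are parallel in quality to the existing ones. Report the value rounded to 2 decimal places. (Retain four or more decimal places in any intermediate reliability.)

Only the ratio of lengths matters: n = 11/9 = 1.2222
r_{11} = n·r / (1 + (n − 1)·r) = 0.8311 / 1.1511 ≈ 0.7220

0.72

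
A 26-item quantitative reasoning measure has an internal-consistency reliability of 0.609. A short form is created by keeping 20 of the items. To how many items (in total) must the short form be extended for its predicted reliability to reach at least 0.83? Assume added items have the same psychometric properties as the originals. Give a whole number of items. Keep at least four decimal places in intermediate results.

82

First, r for the 20-item form: n = 20/26 = 0.7692, so r_20 = 0.7692·0.609/(1 + (0.7692 − 1)·0.609) = 0.5451
Length factor from the short form to reach 0.83: n' = 0.83(1 − 0.5451) / [0.5451(1 − 0.83)] ≈ 4.0744
Items = 4.0744 × 20 ≈ 81.49 → 82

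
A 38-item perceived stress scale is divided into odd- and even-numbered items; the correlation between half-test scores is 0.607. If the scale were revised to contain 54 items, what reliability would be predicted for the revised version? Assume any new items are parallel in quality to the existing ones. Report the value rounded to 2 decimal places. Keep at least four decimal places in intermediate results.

First correct the split-half correlation to full-test reliability: r_full = 2 × 0.607 / (1 + 0.607) ≈ 0.7554
Length factor from 38 to 54 items: n = 54/38 = 1.4211
r_new = n·r_full / (1 + (n − 1)·r_full) = 1.0735 / 1.3181 ≈ 0.8144

0.81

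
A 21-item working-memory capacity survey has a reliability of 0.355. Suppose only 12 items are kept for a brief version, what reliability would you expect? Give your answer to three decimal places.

0.239

The new length is 12/21 = 0.5714 times the old.
r_new = 0.5714·0.355 / [1 + (0.5714 − 1)·0.355]
     = 0.2028 / 0.8478 = 0.2392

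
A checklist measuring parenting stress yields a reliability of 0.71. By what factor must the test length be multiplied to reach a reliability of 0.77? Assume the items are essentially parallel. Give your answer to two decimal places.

n = 0.77(1 − 0.71) / [0.71(1 − 0.77)]
  = 0.2233 / 0.1633 = 1.3674

1.37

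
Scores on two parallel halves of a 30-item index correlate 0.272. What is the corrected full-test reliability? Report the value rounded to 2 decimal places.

r_full = 2(0.272) / (1 + 0.272)
r_full = 0.5440 / 1.2720 ≈ 0.4277

0.43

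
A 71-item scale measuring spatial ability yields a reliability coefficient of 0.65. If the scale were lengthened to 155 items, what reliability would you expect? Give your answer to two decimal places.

The new length is 155/71 = 2.1831 times the old.
r_new = (2.1831 × 0.65) / (1 + (2.1831 − 1) × 0.65)
r_new = 1.4190 / 1.7690 ≈ 0.8021

0.80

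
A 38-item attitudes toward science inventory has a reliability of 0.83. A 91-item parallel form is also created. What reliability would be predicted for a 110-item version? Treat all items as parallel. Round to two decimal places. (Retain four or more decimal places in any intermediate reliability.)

0.93

The 91-item form is not needed; work directly from the 38-item form with n = 110/38 = 2.8947.
r_{110} = n·r / (1 + (n − 1)·r) = 2.4026 / 2.5726 ≈ 0.9339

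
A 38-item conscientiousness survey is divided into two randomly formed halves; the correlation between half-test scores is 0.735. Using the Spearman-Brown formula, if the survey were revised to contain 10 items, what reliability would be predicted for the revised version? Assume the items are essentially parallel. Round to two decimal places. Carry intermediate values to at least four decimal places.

0.59

Spearman-Brown correction (n = 2): r_full = 2·0.735/(1 + 0.735) = 0.8473
Then adjust to 10 items: n = 10/38 = 0.2632
r_new = n·r_full / (1 + (n − 1)·r_full) = 0.2230 / 0.3757 ≈ 0.5936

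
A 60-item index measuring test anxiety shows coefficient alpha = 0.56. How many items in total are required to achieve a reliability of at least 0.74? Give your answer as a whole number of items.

Invert Spearman-Brown to solve for n:
n = r*(1 − r) / [ r (1 − r*) ]
n = 0.74(1 − 0.56) / [0.56(1 − 0.74)]
  = 0.3256 / 0.1456 = 2.2363
2.2363 × 60 = 134.18 → 135 items

135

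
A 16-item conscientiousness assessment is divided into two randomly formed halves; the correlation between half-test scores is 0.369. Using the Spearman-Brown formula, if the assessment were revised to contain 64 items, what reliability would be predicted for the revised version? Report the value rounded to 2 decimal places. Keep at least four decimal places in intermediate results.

0.82

Full-test reliability from the split-half r: r_full = 2(0.369)/(1 + 0.369) = 0.5391
Then adjust to 64 items: n = 64/16 = 4.0000
r_new = n·r_full / (1 + (n − 1)·r_full) = 2.1564 / 2.6173 ≈ 0.8239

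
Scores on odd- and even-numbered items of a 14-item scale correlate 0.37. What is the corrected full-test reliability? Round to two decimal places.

r_full = 2r_hh / (1 + r_hh) = 2 × 0.37 / (1 + 0.37)
r_full = 0.7400 / 1.3700 ≈ 0.5401

0.54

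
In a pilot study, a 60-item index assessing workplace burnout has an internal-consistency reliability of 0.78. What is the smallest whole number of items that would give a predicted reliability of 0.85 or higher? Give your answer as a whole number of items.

Rearranging the Spearman-Brown formula for n,
n = r*(1 − r) / [ r (1 − r*) ]
n = 0.85 × (1 − 0.78) / [ 0.78 × (1 − 0.85) ]
  = 0.1870 / 0.1170 = 1.5983
Items needed = n × 60 = 1.5983 × 60 ≈ 95.90 → round up to 96

96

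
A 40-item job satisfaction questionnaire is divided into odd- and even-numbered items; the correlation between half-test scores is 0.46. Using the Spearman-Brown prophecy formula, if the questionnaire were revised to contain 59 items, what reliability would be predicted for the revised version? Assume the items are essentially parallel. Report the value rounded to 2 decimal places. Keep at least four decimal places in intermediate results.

Full-test reliability from the split-half r: r_full = 2(0.46)/(1 + 0.46) = 0.6301
Length factor from 40 to 59 items: n = 59/40 = 1.4750
r_new = n·r_full / (1 + (n − 1)·r_full) = 0.9294 / 1.2993 ≈ 0.7153

0.72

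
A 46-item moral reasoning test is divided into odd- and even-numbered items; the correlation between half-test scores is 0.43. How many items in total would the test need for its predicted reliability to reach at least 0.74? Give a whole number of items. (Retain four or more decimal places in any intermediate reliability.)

87

Corrected full-test reliability: r_full = 2 × 0.43 / (1 + 0.43) ≈ 0.6014
Solve Spearman-Brown for n: n = 0.74(1 − 0.6014) / [0.6014(1 − 0.74)] = 1.8864
Items = 1.8864 × 46 ≈ 86.77 → 87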